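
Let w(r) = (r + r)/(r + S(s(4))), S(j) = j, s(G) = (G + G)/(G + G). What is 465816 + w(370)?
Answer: 172818476/371 ≈ 4.6582e+5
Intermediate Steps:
s(G) = 1 (s(G) = (2*G)/((2*G)) = (2*G)*(1/(2*G)) = 1)
w(r) = 2*r/(1 + r) (w(r) = (r + r)/(r + 1) = (2*r)/(1 + r) = 2*r/(1 + r))
465816 + w(370) = 465816 + 2*370/(1 + 370) = 465816 + 2*370/371 = 465816 + 2*370*(1/371) = 465816 + 740/371 = 172818476/371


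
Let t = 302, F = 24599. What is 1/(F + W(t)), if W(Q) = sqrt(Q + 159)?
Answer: 24599/605110340 - sqrt(461)/605110340 ≈ 4.0617e-5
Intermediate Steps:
W(Q) = sqrt(159 + Q)
1/(F + W(t)) = 1/(24599 + sqrt(159 + 302)) = 1/(24599 + sqrt(461))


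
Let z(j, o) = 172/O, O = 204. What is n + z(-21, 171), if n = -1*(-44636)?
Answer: 2276479/51 ≈ 44637.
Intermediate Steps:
z(j, o) = 43/51 (z(j, o) = 172/204 = 172*(1/204) = 43/51)
n = 44636
n + z(-21, 171) = 44636 + 43/51 = 2276479/51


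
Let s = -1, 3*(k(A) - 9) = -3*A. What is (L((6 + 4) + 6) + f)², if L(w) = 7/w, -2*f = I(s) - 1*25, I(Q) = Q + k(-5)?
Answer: 10609/256 ≈ 41.441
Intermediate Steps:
k(A) = 9 - A (k(A) = 9 + (-3*A)/3 = 9 - A)
I(Q) = 14 + Q (I(Q) = Q + (9 - 1*(-5)) = Q + (9 + 5) = Q + 14 = 14 + Q)
f = 6 (f = -((14 - 1) - 1*25)/2 = -(13 - 25)/2 = -½*(-12) = 6)
(L((6 + 4) + 6) + f)² = (7/((6 + 4) + 6) + 6)² = (7/(10 + 6) + 6)² = (7/16 + 6)² = (103/16)² = 10609/256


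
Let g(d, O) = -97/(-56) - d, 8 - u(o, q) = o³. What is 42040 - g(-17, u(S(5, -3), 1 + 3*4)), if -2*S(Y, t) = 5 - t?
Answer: 2353191/56 ≈ 42021.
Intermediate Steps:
S(Y, t) = -5/2 + t/2 (S(Y, t) = -(5 - t)/2 = -5/2 + t/2)
u(o, q) = 8 - o³
g(d, O) = 97/56 - d (g(d, O) = -97*(-1/56) - d = 97/56 - d)
42040 - g(-17, u(S(5, -3), 1 + 3*4)) = 42040 - (97/56 - 1*(-17)) = 42040 - (97/56 + 17) = 42040 - 1*1049/56 = 42040 - 1049/56 = 2353191/56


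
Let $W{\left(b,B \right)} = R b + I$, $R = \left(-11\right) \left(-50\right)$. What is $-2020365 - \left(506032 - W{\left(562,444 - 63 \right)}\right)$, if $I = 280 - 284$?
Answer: $-2217301$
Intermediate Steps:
$R = 550$
$I = -4$
$W{\left(b,B \right)} = -4 + 550 b$ ($W{\left(b,B \right)} = 550 b - 4 = -4 + 550 b$)
$-2020365 - \left(506032 - W{\left(562,444 - 63 \right)}\right) = -2020365 - \left(506032 - \left(-4 + 550 \cdot 562\right)\right) = -2020365 - \left(506032 - \left(-4 + 309100\right)\right) = -2020365 - \left(506032 - 309096\right) = -2020365 - 196936 = -2217301$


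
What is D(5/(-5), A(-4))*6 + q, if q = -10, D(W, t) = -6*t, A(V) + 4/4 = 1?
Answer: -10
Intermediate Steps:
A(V) = 0 (A(V) = -1 + 1 = 0)
D(5/(-5), A(-4))*6 + q = -6*0*6 - 10 = 0*6 - 10 = 0 - 10 = -10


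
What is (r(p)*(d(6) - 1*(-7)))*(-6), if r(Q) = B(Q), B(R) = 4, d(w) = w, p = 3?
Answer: -312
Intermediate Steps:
r(Q) = 4
(r(p)*(d(6) - 1*(-7)))*(-6) = (4*(6 - 1*(-7)))*(-6) = (4*(6 + 7))*(-6) = (4*13)*(-6) = 52*(-6) = -312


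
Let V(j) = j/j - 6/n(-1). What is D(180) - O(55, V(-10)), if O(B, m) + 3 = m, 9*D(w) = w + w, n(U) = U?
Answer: 36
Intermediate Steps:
D(w) = 2*w/9 (D(w) = (w + w)/9 = (2*w)/9 = 2*w/9)
V(j) = 7 (V(j) = j/j - 6/(-1) = 1 - 6*(-1) = 1 + 6 = 7)
O(B, m) = -3 + m
D(180) - O(55, V(-10)) = (2/9)*180 - (-3 + 7) = 40 - 1*4 = 40 - 4 = 36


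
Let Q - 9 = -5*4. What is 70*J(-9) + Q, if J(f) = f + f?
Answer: -1271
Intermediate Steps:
J(f) = 2*f
Q = -11 (Q = 9 - 5*4 = 9 - 20 = -11)
70*J(-9) + Q = 70*(2*(-9)) - 11 = 70*(-18) - 11 = -1260 - 11 = -1271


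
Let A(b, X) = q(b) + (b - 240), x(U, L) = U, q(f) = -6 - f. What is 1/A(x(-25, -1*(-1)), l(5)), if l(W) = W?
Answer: -1/246 ≈ -0.0040650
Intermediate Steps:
A(b, X) = -246 (A(b, X) = (-6 - b) + (b - 240) = (-6 - b) + (-240 + b) = -246)
1/A(x(-25, -1*(-1)), l(5)) = 1/(-246) = -1/246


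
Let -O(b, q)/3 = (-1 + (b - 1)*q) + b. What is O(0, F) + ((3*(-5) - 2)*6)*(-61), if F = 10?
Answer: 6255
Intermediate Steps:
O(b, q) = 3 - 3*b - 3*q*(-1 + b) (O(b, q) = -3*((-1 + (b - 1)*q) + b) = -3*((-1 + (-1 + b)*q) + b) = -3*((-1 + q*(-1 + b)) + b) = -3*(-1 + b + q*(-1 + b)) = 3 - 3*b - 3*q*(-1 + b))
O(0, F) + ((3*(-5) - 2)*6)*(-61) = (3 - 3*0 + 3*10 - 3*0*10) + ((3*(-5) - 2)*6)*(-61) = (3 + 0 + 30 + 0) + ((-15 - 2)*6)*(-61) = 33 - 17*6*(-61) = 33 - 102*(-61) = 33 + 6222 = 6255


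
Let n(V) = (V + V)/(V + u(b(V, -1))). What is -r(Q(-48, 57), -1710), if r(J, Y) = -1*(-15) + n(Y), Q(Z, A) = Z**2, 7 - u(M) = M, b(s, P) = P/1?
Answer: -14475/851 ≈ -17.009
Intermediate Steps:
b(s, P) = P (b(s, P) = P*1 = P)
u(M) = 7 - M
n(V) = 2*V/(8 + V) (n(V) = (V + V)/(V + (7 - 1*(-1))) = (2*V)/(V + (7 + 1)) = (2*V)/(V + 8) = (2*V)/(8 + V) = 2*V/(8 + V))
r(J, Y) = 15 + 2*Y/(8 + Y) (r(J, Y) = -1*(-15) + 2*Y/(8 + Y) = 15 + 2*Y/(8 + Y))
-r(Q(-48, 57), -1710) = -(120 + 17*(-1710))/(8 - 1710) = -(120 - 29070)/(-1702) = -(-1)*(-28950)/1702 = -1*14475/851 = -14475/851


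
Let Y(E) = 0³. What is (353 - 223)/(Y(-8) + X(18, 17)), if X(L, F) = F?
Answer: 130/17 ≈ 7.6471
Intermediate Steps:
Y(E) = 0
(353 - 223)/(Y(-8) + X(18, 17)) = (353 - 223)/(0 + 17) = 130/17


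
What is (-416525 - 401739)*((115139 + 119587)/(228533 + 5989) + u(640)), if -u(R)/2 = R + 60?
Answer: 44744867649256/39087 ≈ 1.1448e+9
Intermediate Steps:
u(R) = -120 - 2*R (u(R) = -2*(R + 60) = -2*(60 + R) = -120 - 2*R)
(-416525 - 401739)*((115139 + 119587)/(228533 + 5989) + u(640)) = (-416525 - 401739)*((115139 + 119587)/(228533 + 5989) + (-120 - 2*640)) = -818264*(234726/234522 + (-120 - 1280)) = -818264*(234726*(1/234522) - 1400) = -818264*(39121/39087 - 1400) = -818264*(-54682679/39087) = 44744867649256/39087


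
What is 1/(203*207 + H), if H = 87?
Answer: 1/42108 ≈ 2.3748e-5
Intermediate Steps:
1/(203*207 + H) = 1/(203*207 + 87) = 1/(42021 + 87) = 1/42108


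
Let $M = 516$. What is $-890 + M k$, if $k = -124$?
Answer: $-64874$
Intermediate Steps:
$-890 + M k = -890 + 516 \left(-124\right) = -890 - 63984 = -64874$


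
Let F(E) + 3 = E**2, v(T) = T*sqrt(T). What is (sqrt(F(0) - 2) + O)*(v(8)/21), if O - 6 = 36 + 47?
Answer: 16*sqrt(2)*(89 + I*sqrt(5))/21 ≈ 95.897 + 2.4094*I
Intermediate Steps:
v(T) = T**(3/2)
O = 89 (O = 6 + (36 + 47) = 6 + 83 = 89)
F(E) = -3 + E**2
(sqrt(F(0) - 2) + O)*(v(8)/21) = (sqrt((-3 + 0**2) - 2) + 89)*(8**(3/2)/21) = (sqrt((-3 + 0) - 2) + 89)*((16*sqrt(2))*(1/21)) = (sqrt(-3 - 2) + 89)*(16*sqrt(2)/21) = (sqrt(-5) + 89)*(16*sqrt(2)/21) = (I*sqrt(5) + 89)*(16*sqrt(2)/21) = (89 + I*sqrt(5))*(16*sqrt(2)/21) = 16*sqrt(2)*(89 + I*sqrt(5))/21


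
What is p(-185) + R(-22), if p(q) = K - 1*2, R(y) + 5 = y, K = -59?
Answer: -88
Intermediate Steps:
R(y) = -5 + y
p(q) = -61 (p(q) = -59 - 1*2 = -59 - 2 = -61)
p(-185) + R(-22) = -61 + (-5 - 22) = -61 - 27 = -88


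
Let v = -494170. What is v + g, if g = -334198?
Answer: -828368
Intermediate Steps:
v + g = -494170 - 334198 = -828368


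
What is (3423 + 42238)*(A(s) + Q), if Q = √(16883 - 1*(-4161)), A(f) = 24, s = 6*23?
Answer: 1095864 + 91322*√5261 ≈ 7.7197e+6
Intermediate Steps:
s = 138
Q = 2*√5261 (Q = √(16883 + 4161) = √21044 = 2*√5261 ≈ 145.07)
(3423 + 42238)*(A(s) + Q) = (3423 + 42238)*(24 + 2*√5261) = 45661*(24 + 2*√5261) = 1095864 + 91322*√5261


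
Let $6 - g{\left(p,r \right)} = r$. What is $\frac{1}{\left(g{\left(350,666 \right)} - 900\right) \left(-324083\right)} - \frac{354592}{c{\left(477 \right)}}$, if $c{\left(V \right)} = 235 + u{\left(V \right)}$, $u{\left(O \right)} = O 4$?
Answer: $- \frac{179270893050017}{1083435395640} \approx -165.47$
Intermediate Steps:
$g{\left(p,r \right)} = 6 - r$
$u{\left(O \right)} = 4 O$
$c{\left(V \right)} = 235 + 4 V$
$\frac{1}{\left(g{\left(350,666 \right)} - 900\right) \left(-324083\right)} - \frac{354592}{c{\left(477 \right)}} = \frac{1}{\left(\left(6 - 666\right) - 900\right) \left(-324083\right)} - \frac{354592}{235 + 4 \cdot 477} = \frac{1}{\left(6 - 666\right) - 900} \left(- \frac{1}{324083}\right) - \frac{354592}{235 + 1908} = \frac{1}{-660 - 900} \left(- \frac{1}{324083}\right) - \frac{354592}{2143} = \frac{1}{-1560} \left(- \frac{1}{324083}\right) - \frac{354592}{2143} = \left(- \frac{1}{1560}\right) \left(- \frac{1}{324083}\right) - \frac{354592}{2143} = \frac{1}{505569480} - \frac{354592}{2143} = - \frac{179270893050017}{1083435395640}$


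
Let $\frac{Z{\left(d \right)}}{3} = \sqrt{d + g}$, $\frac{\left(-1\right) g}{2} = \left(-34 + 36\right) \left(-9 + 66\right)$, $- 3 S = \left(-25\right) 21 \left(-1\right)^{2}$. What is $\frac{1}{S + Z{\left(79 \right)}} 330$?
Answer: $\frac{2625}{1453} - \frac{45 i \sqrt{149}}{1453} \approx 1.8066 - 0.37804 i$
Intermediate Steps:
$S = 175$ ($S = - \frac{\left(-25\right) 21 \left(-1\right)^{2}}{3} = - \frac{\left(-525\right) 1}{3} = \left(- \frac{1}{3}\right) \left(-525\right) = 175$)
$g = -228$ ($g = - 2 \left(-34 + 36\right) \left(-9 + 66\right) = - 2 \cdot 2 \cdot 57 = \left(-2\right) 114 = -228$)
$Z{\left(d \right)} = 3 \sqrt{-228 + d}$ ($Z{\left(d \right)} = 3 \sqrt{d - 228} = 3 \sqrt{-228 + d}$)
$\frac{1}{S + Z{\left(79 \right)}} 330 = \frac{1}{175 + 3 \sqrt{-228 + 79}} \cdot 330 = \frac{1}{175 + 3 \sqrt{-149}} \cdot 330 = \frac{1}{175 + 3 i \sqrt{149}} \cdot 330 = \frac{330}{175 + 3 i \sqrt{149}}$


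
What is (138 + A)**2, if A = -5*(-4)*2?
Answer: 31684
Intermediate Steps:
A = 40 (A = 20*2 = 40)
(138 + A)**2 = (138 + 40)**2 = 178**2 = 31684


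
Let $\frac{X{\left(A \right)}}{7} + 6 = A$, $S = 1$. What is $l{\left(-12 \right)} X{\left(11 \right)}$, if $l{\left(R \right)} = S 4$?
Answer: $140$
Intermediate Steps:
$X{\left(A \right)} = -42 + 7 A$
$l{\left(R \right)} = 4$ ($l{\left(R \right)} = 1 \cdot 4 = 4$)
$l{\left(-12 \right)} X{\left(11 \right)} = 4 \left(-42 + 7 \cdot 11\right) = 4 \left(-42 + 77\right) = 4 \cdot 35 = 140$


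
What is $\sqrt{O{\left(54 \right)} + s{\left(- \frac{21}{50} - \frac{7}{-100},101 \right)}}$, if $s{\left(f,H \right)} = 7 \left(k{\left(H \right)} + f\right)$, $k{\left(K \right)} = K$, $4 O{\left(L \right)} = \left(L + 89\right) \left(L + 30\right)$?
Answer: $\frac{3 \sqrt{41195}}{10} \approx 60.89$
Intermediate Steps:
$O{\left(L \right)} = \frac{\left(30 + L\right) \left(89 + L\right)}{4}$ ($O{\left(L \right)} = \frac{\left(L + 89\right) \left(L + 30\right)}{4} = \frac{\left(89 + L\right) \left(30 + L\right)}{4} = \frac{\left(30 + L\right) \left(89 + L\right)}{4}$)
$s{\left(f,H \right)} = 7 H + 7 f$ ($s{\left(f,H \right)} = 7 \left(H + f\right) = 7 H + 7 f$)
$\sqrt{O{\left(54 \right)} + s{\left(- \frac{21}{50} - \frac{7}{-100},101 \right)}} = \sqrt{\left(\frac{1335}{2} + \frac{54^{2}}{4} + \frac{119}{4} \cdot 54\right) + \left(7 \cdot 101 + 7 \left(- \frac{21}{50} - \frac{7}{-100}\right)\right)} = \sqrt{\left(\frac{1335}{2} + \frac{1}{4} \cdot 2916 + \frac{3213}{2}\right) + \left(707 + 7 \left(\left(-21\right) \frac{1}{50} - - \frac{7}{100}\right)\right)} = \sqrt{\left(\frac{1335}{2} + 729 + \frac{3213}{2}\right) + \left(707 + 7 \left(- \frac{21}{50} + \frac{7}{100}\right)\right)} = \sqrt{3003 + \left(707 + 7 \left(- \frac{7}{20}\right)\right)} = \sqrt{3003 + \left(707 - \frac{49}{20}\right)} = \sqrt{3003 + \frac{14091}{20}} = \sqrt{\frac{74151}{20}} = \frac{3 \sqrt{41195}}{10}$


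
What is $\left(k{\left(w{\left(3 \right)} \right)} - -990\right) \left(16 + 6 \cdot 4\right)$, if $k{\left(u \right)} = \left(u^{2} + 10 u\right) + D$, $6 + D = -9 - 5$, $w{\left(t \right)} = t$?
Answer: $40360$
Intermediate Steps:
$D = -20$ ($D = -6 - 14 = -20$)
$k{\left(u \right)} = -20 + u^{2} + 10 u$ ($k{\left(u \right)} = \left(u^{2} + 10 u\right) - 20 = -20 + u^{2} + 10 u$)
$\left(k{\left(w{\left(3 \right)} \right)} - -990\right) \left(16 + 6 \cdot 4\right) = \left(\left(-20 + 3^{2} + 10 \cdot 3\right) - -990\right) \left(16 + 6 \cdot 4\right) = \left(\left(-20 + 9 + 30\right) + 990\right) \left(16 + 24\right) = \left(19 + 990\right) 40 = 1009 \cdot 40 = 40360$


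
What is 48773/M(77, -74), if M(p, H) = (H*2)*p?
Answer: -48773/11396 ≈ -4.2798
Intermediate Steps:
M(p, H) = 2*H*p (M(p, H) = (2*H)*p = 2*H*p)
48773/M(77, -74) = 48773/((2*(-74)*77)) = 48773/(-11396) = 48773*(-1/11396) = -48773/11396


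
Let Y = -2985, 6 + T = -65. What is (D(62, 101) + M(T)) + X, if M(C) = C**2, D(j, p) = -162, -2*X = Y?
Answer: 12743/2 ≈ 6371.5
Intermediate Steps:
T = -71 (T = -6 - 65 = -71)
X = 2985/2 (X = -1/2*(-2985) = 2985/2 ≈ 1492.5)
(D(62, 101) + M(T)) + X = (-162 + (-71)**2) + 2985/2 = (-162 + 5041) + 2985/2 = 4879 + 2985/2 = 12743/2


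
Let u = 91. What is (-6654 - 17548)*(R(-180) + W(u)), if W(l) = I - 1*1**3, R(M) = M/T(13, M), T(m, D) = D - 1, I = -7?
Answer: 30688136/181 ≈ 1.6955e+5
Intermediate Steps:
T(m, D) = -1 + D
R(M) = M/(-1 + M)
W(l) = -8 (W(l) = -7 - 1*1**3 = -7 - 1*1 = -7 - 1 = -8)
(-6654 - 17548)*(R(-180) + W(u)) = (-6654 - 17548)*(-180/(-1 - 180) - 8) = -24202*(-180/(-181) - 8) = -24202*(-180*(-1/181) - 8) = -24202*(180/181 - 8) = -24202*(-1268/181) = 30688136/181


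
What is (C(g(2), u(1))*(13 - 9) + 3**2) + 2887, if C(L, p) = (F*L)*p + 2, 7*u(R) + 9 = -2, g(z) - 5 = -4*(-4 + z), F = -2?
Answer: 21472/7 ≈ 3067.4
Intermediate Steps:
g(z) = 21 - 4*z (g(z) = 5 - 4*(-4 + z) = 5 + (16 - 4*z) = 21 - 4*z)
u(R) = -11/7 (u(R) = -9/7 + (1/7)*(-2) = -9/7 - 2/7 = -11/7)
C(L, p) = 2 - 2*L*p (C(L, p) = (-2*L)*p + 2 = -2*L*p + 2 = 2 - 2*L*p)
(C(g(2), u(1))*(13 - 9) + 3**2) + 2887 = ((2 - 2*(21 - 4*2)*(-11/7))*(13 - 9) + 3**2) + 2887 = ((2 - 2*(21 - 8)*(-11/7))*4 + 9) + 2887 = ((2 - 2*13*(-11/7))*4 + 9) + 2887 = ((2 + 286/7)*4 + 9) + 2887 = ((300/7)*4 + 9) + 2887 = (1200/7 + 9) + 2887 = 1263/7 + 2887 = 21472/7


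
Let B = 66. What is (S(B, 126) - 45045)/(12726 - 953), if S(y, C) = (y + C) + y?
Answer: -44787/11773 ≈ -3.8042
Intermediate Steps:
S(y, C) = C + 2*y (S(y, C) = (C + y) + y = C + 2*y)
(S(B, 126) - 45045)/(12726 - 953) = ((126 + 2*66) - 45045)/(12726 - 953) = ((126 + 132) - 45045)/11773 = (258 - 45045)*(1/11773) = -44787*1/11773 = -44787/11773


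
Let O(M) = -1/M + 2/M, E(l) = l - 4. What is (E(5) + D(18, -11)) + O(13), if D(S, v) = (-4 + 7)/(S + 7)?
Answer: 389/325 ≈ 1.1969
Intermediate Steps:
E(l) = -4 + l
D(S, v) = 3/(7 + S)
O(M) = 1/M
(E(5) + D(18, -11)) + O(13) = ((-4 + 5) + 3/(7 + 18)) + 1/13 = (1 + 3/25) + 1/13 = 28/25 + 1/13 = 389/325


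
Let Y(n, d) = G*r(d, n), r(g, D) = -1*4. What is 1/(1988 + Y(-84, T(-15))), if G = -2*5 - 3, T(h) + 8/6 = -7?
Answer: 1/2040 ≈ 0.00049020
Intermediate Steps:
r(g, D) = -4
T(h) = -25/3 (T(h) = -4/3 - 7 = -25/3)
G = -13 (G = -10 - 3 = -13)
Y(n, d) = 52 (Y(n, d) = -13*(-4) = 52)
1/(1988 + Y(-84, T(-15))) = 1/(1988 + 52) = 1/2040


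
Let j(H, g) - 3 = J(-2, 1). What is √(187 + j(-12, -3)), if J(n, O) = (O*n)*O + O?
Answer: 3*√21 ≈ 13.748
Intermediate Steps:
J(n, O) = O + n*O² (J(n, O) = n*O² + O = O + n*O²)
j(H, g) = 2 (j(H, g) = 3 + 1*(1 + 1*(-2)) = 3 + 1*(1 - 2) = 3 + 1*(-1) = 3 - 1 = 2)
√(187 + j(-12, -3)) = √(187 + 2) = √189 = 3*√21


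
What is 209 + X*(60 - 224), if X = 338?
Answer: -55223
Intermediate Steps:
209 + X*(60 - 224) = 209 + 338*(60 - 224) = 209 + 338*(-164) = 209 - 55432 = -55223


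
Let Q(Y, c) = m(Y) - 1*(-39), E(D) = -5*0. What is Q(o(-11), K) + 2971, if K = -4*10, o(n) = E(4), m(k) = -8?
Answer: 3002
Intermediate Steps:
E(D) = 0
o(n) = 0
K = -40
Q(Y, c) = 31 (Q(Y, c) = -8 - 1*(-39) = -8 + 39 = 31)
Q(o(-11), K) + 2971 = 31 + 2971 = 3002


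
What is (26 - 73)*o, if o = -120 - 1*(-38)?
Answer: 3854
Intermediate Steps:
o = -82 (o = -120 + 38 = -82)
(26 - 73)*o = (26 - 73)*(-82) = -47*(-82) = 3854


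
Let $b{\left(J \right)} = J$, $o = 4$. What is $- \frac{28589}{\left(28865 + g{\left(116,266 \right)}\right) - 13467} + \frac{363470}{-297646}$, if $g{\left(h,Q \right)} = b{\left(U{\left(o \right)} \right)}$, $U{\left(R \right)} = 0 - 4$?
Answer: $- \frac{164007659}{53278634} \approx -3.0783$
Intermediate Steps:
$U{\left(R \right)} = -4$
$g{\left(h,Q \right)} = -4$
$- \frac{28589}{\left(28865 + g{\left(116,266 \right)}\right) - 13467} + \frac{363470}{-297646} = - \frac{28589}{\left(28865 - 4\right) - 13467} + \frac{363470}{-297646} = - \frac{28589}{28861 - 13467} + 363470 \left(- \frac{1}{297646}\right) = - \frac{28589}{15394} - \frac{181735}{148823} = - \frac{164007659}{53278634}$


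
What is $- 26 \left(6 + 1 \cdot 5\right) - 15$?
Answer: $-301$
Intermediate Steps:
$- 26 \left(6 + 1 \cdot 5\right) - 15 = - 26 \left(6 + 5\right) - 15 = \left(-26\right) 11 - 15 = -286 - 15 = -301$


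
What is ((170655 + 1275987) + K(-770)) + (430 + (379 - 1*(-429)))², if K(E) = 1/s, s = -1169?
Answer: 3482785333/1169 ≈ 2.9793e+6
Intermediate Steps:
K(E) = -1/1169 (K(E) = 1/(-1169) = -1/1169)
((170655 + 1275987) + K(-770)) + (430 + (379 - 1*(-429)))² = ((170655 + 1275987) - 1/1169) + (430 + (379 - 1*(-429)))² = (1446642 - 1/1169) + (430 + (379 + 429))² = 1691124497/1169 + (430 + 808)² = 1691124497/1169 + 1238² = 1691124497/1169 + 1532644 = 3482785333/1169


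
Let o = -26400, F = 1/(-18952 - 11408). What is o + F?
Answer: -801504001/30360 ≈ -26400.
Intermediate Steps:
F = -1/30360 (F = 1/(-30360) = -1/30360 ≈ -3.2938e-5)
o + F = -26400 - 1/30360 = -801504001/30360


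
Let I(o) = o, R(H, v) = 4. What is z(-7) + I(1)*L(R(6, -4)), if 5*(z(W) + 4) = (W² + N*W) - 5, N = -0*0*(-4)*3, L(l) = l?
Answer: 44/5 ≈ 8.8000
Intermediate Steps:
N = 0 (N = -0*(-4)*3 = -1*0*3 = 0*3 = 0)
z(W) = -5 + W²/5 (z(W) = -4 + ((W² + 0*W) - 5)/5 = -4 + ((W² + 0) - 5)/5 = -4 + (W² - 5)/5 = -4 + (-5 + W²)/5 = -4 + (-1 + W²/5) = -5 + W²/5)
z(-7) + I(1)*L(R(6, -4)) = (-5 + (⅕)*(-7)²) + 1*4 = (-5 + (⅕)*49) + 4 = (-5 + 49/5) + 4 = 24/5 + 4 = 44/5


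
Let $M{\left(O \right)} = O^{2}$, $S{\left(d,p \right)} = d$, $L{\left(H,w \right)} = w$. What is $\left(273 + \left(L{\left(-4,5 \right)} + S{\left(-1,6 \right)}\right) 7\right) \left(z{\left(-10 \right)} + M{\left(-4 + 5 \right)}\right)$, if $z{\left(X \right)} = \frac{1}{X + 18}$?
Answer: $\frac{2709}{8} \approx 338.63$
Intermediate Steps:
$z{\left(X \right)} = \frac{1}{18 + X}$
$\left(273 + \left(L{\left(-4,5 \right)} + S{\left(-1,6 \right)}\right) 7\right) \left(z{\left(-10 \right)} + M{\left(-4 + 5 \right)}\right) = \left(273 + \left(5 - 1\right) 7\right) \left(\frac{1}{18 - 10} + \left(-4 + 5\right)^{2}\right) = \left(273 + 4 \cdot 7\right) \left(\frac{1}{8} + 1^{2}\right) = \left(273 + 28\right) \left(\frac{1}{8} + 1\right) = 301 \cdot \frac{9}{8} = \frac{2709}{8}$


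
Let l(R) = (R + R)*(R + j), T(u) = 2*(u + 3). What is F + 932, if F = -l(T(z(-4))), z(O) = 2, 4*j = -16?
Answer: 812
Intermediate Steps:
j = -4 (j = (¼)*(-16) = -4)
T(u) = 6 + 2*u (T(u) = 2*(3 + u) = 6 + 2*u)
l(R) = 2*R*(-4 + R) (l(R) = (R + R)*(R - 4) = (2*R)*(-4 + R) = 2*R*(-4 + R))
F = -120 (F = -2*(6 + 2*2)*(-4 + (6 + 2*2)) = -2*(6 + 4)*(-4 + (6 + 4)) = -2*10*(-4 + 10) = -2*10*6 = -1*120 = -120)
F + 932 = -120 + 932 = 812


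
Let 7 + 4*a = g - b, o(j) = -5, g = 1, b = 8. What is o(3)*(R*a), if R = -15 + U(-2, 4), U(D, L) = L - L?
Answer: -525/2 ≈ -262.50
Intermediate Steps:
U(D, L) = 0
a = -7/2 (a = -7/4 + (1 - 1*8)/4 = -7/4 + (1 - 8)/4 = -7/4 + (¼)*(-7) = -7/4 - 7/4 = -7/2 ≈ -3.5000)
R = -15 (R = -15 + 0 = -15)
o(3)*(R*a) = -(-75)*(-7)/2 = -5*105/2 = -525/2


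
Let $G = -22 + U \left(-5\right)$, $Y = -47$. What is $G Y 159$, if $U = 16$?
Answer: $762246$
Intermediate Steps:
$G = -102$ ($G = -22 + 16 \left(-5\right) = -22 - 80 = -102$)
$G Y 159 = \left(-102\right) \left(-47\right) 159 = 4794 \cdot 159 = 762246$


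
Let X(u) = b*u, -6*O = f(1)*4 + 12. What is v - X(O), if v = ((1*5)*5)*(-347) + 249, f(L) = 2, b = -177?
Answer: -9016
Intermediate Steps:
O = -10/3 (O = -(2*4 + 12)/6 = -(8 + 12)/6 = -1/6*20 = -10/3 ≈ -3.3333)
X(u) = -177*u
v = -8426 (v = (5*5)*(-347) + 249 = 25*(-347) + 249 = -8675 + 249 = -8426)
v - X(O) = -8426 - (-177)*(-10)/3 = -8426 - 1*590 = -8426 - 590 = -9016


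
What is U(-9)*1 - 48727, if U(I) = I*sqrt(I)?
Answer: -48727 - 27*I ≈ -48727.0 - 27.0*I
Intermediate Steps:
U(I) = I**(3/2)
U(-9)*1 - 48727 = (-9)**(3/2)*1 - 48727 = -27*I*1 - 48727 = -27*I - 48727 = -48727 - 27*I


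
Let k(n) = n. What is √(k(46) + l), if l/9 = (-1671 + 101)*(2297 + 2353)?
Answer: I*√65704454 ≈ 8105.8*I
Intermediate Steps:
l = -65704500 (l = 9*((-1671 + 101)*(2297 + 2353)) = 9*(-1570*4650) = 9*(-7300500) = -65704500)
√(k(46) + l) = √(46 - 65704500) = √(-65704454) = I*√65704454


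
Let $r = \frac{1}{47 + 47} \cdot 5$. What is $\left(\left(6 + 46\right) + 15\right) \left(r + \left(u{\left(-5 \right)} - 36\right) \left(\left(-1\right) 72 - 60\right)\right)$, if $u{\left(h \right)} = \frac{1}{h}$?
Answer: $\frac{150473491}{470} \approx 3.2016 \cdot 10^{5}$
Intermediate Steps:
$r = \frac{5}{94}$ ($r = \frac{1}{94} \cdot 5 = \frac{5}{94} \approx 0.053191$)
$\left(\left(6 + 46\right) + 15\right) \left(r + \left(u{\left(-5 \right)} - 36\right) \left(\left(-1\right) 72 - 60\right)\right) = \left(\left(6 + 46\right) + 15\right) \left(\frac{5}{94} + \left(\frac{1}{-5} - 36\right) \left(\left(-1\right) 72 - 60\right)\right) = \left(52 + 15\right) \left(\frac{5}{94} + \left(- \frac{1}{5} - 36\right) \left(-72 - 60\right)\right) = 67 \left(\frac{5}{94} - - \frac{23892}{5}\right) = 67 \left(\frac{5}{94} + \frac{23892}{5}\right) = 67 \cdot \frac{2245873}{470} = \frac{150473491}{470}$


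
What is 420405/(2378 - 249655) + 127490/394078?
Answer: -67073508430/48723212803 ≈ -1.3766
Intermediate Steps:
420405/(2378 - 249655) + 127490/394078 = 420405/(-247277) + 127490*(1/394078) = 420405*(-1/247277) + 63745/197039 = -420405/247277 + 63745/197039 = -67073508430/48723212803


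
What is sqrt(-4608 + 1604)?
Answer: 2*I*sqrt(751) ≈ 54.809*I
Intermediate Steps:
sqrt(-4608 + 1604) = sqrt(-3004) = 2*I*sqrt(751)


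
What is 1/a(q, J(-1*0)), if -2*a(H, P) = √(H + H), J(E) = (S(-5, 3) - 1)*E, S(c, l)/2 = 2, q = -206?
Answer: I*√103/103 ≈ 0.098533*I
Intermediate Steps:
S(c, l) = 4 (S(c, l) = 2*2 = 4)
J(E) = 3*E (J(E) = (4 - 1)*E = 3*E)
a(H, P) = -√2*√H/2 (a(H, P) = -√(H + H)/2 = -√2*√H/2)
1/a(q, J(-1*0)) = 1/(-√2*√(-206)/2) = 1/(-√2*I*√206/2) = 1/(-I*√103) = I*√103/103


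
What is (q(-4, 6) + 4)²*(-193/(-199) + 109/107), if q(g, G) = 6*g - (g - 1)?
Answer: 9526950/21293 ≈ 447.42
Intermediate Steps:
q(g, G) = 1 + 5*g (q(g, G) = 6*g - (-1 + g) = 6*g + (1 - g) = 1 + 5*g)
(q(-4, 6) + 4)²*(-193/(-199) + 109/107) = ((1 + 5*(-4)) + 4)²*(-193/(-199) + 109/107) = ((1 - 20) + 4)²*(-193*(-1/199) + 109*(1/107)) = (-19 + 4)²*(193/199 + 109/107) = (-15)²*(42342/21293) = 225*(42342/21293) = 9526950/21293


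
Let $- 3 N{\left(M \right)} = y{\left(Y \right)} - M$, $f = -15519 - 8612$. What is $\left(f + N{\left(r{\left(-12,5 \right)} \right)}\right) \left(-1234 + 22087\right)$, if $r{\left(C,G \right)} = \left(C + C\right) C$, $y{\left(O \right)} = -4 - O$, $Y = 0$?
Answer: $-501174051$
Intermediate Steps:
$f = -24131$ ($f = -15519 - 8612 = -24131$)
$r{\left(C,G \right)} = 2 C^{2}$ ($r{\left(C,G \right)} = 2 C C = 2 C^{2}$)
$N{\left(M \right)} = \frac{4}{3} + \frac{M}{3}$ ($N{\left(M \right)} = - \frac{\left(-4 - 0\right) - M}{3} = - \frac{\left(-4 + 0\right) - M}{3} = - \frac{-4 - M}{3} = \frac{4}{3} + \frac{M}{3}$)
$\left(f + N{\left(r{\left(-12,5 \right)} \right)}\right) \left(-1234 + 22087\right) = \left(-24131 + \left(\frac{4}{3} + \frac{2 \left(-12\right)^{2}}{3}\right)\right) \left(-1234 + 22087\right) = \left(-24131 + \left(\frac{4}{3} + \frac{2 \cdot 144}{3}\right)\right) 20853 = \left(-24131 + \left(\frac{4}{3} + \frac{1}{3} \cdot 288\right)\right) 20853 = \left(-24131 + \left(\frac{4}{3} + 96\right)\right) 20853 = \left(-24131 + \frac{292}{3}\right) 20853 = \left(- \frac{72101}{3}\right) 20853 = -501174051$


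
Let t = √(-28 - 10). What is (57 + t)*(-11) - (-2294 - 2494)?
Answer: 4161 - 11*I*√38 ≈ 4161.0 - 67.809*I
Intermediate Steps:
t = I*√38 (t = √(-38) = I*√38 ≈ 6.1644*I)
(57 + t)*(-11) - (-2294 - 2494) = (57 + I*√38)*(-11) - (-2294 - 2494) = (-627 - 11*I*√38) - 1*(-4788) = (-627 - 11*I*√38) + 4788 = 4161 - 11*I*√38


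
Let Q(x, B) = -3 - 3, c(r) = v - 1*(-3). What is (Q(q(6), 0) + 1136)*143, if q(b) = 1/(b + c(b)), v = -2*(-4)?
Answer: 161590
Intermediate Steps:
v = 8
c(r) = 11 (c(r) = 8 - 1*(-3) = 8 + 3 = 11)
q(b) = 1/(11 + b) (q(b) = 1/(b + 11) = 1/(11 + b))
Q(x, B) = -6
(Q(q(6), 0) + 1136)*143 = (-6 + 1136)*143 = 1130*143 = 161590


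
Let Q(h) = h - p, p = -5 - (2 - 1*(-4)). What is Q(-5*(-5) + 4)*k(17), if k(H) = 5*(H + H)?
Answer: 6800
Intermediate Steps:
p = -11 (p = -5 - (2 + 4) = -5 - 1*6 = -5 - 6 = -11)
Q(h) = 11 + h (Q(h) = h - 1*(-11) = h + 11 = 11 + h)
k(H) = 10*H (k(H) = 5*(2*H) = 10*H)
Q(-5*(-5) + 4)*k(17) = (11 + (-5*(-5) + 4))*(10*17) = (11 + (25 + 4))*170 = (11 + 29)*170 = 40*170 = 6800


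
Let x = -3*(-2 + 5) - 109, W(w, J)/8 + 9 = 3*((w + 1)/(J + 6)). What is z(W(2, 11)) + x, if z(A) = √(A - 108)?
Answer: -118 + 6*I*√1411/17 ≈ -118.0 + 13.258*I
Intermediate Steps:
W(w, J) = -72 + 24*(1 + w)/(6 + J) (W(w, J) = -72 + 8*(3*((w + 1)/(J + 6))) = -72 + 8*(3*((1 + w)/(6 + J))) = -72 + 8*(3*(1 + w)/(6 + J)) = -72 + 24*(1 + w)/(6 + J))
z(A) = √(-108 + A)
x = -118 (x = -9 - 109 = -118)
z(W(2, 11)) + x = √(-108 + 24*(-17 + 2 - 3*11)/(6 + 11)) - 118 = √(-108 + 24*(-17 + 2 - 33)/17) - 118 = √(-108 + 24*(1/17)*(-48)) - 118 = √(-108 - 1152/17) - 118 = √(-2988/17) - 118 = 6*I*√1411/17 - 118 = -118 + 6*I*√1411/17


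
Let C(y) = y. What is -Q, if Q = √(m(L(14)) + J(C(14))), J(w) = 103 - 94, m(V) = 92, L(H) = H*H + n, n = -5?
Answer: -√101 ≈ -10.050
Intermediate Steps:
L(H) = -5 + H² (L(H) = H*H - 5 = H² - 5 = -5 + H²)
J(w) = 9
Q = √101 (Q = √(92 + 9) = √101 ≈ 10.050)
-Q = -√101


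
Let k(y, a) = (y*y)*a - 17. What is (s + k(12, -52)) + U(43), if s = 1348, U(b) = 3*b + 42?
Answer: -5986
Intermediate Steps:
k(y, a) = -17 + a*y² (k(y, a) = y²*a - 17 = a*y² - 17 = -17 + a*y²)
U(b) = 42 + 3*b
(s + k(12, -52)) + U(43) = (1348 + (-17 - 52*12²)) + (42 + 3*43) = (1348 + (-17 - 52*144)) + (42 + 129) = (1348 + (-17 - 7488)) + 171 = (1348 - 7505) + 171 = -6157 + 171 = -5986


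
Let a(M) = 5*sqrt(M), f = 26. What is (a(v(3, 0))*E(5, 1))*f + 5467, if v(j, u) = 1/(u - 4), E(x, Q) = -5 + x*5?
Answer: 5467 + 1300*I ≈ 5467.0 + 1300.0*I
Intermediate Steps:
E(x, Q) = -5 + 5*x
v(j, u) = 1/(-4 + u)
(a(v(3, 0))*E(5, 1))*f + 5467 = ((5*sqrt(1/(-4 + 0)))*(-5 + 5*5))*26 + 5467 = ((5*sqrt(1/(-4)))*(-5 + 25))*26 + 5467 = ((5*sqrt(-1/4))*20)*26 + 5467 = ((5*(I/2))*20)*26 + 5467 = ((5*I/2)*20)*26 + 5467 = (50*I)*26 + 5467 = 1300*I + 5467 = 5467 + 1300*I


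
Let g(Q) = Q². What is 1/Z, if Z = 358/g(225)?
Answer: 50625/358 ≈ 141.41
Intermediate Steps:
Z = 358/50625 (Z = 358/(225²) = 358/50625 ≈ 0.0070716)
1/Z = 1/(358/50625) = 50625/358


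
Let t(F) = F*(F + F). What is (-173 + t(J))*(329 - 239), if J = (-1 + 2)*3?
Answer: -13950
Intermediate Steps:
J = 3 (J = 1*3 = 3)
t(F) = 2*F² (t(F) = F*(2*F) = 2*F²)
(-173 + t(J))*(329 - 239) = (-173 + 2*3²)*(329 - 239) = (-173 + 2*9)*90 = (-173 + 18)*90 = -155*90 = -13950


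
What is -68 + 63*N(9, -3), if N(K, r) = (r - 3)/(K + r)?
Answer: -131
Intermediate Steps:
N(K, r) = (-3 + r)/(K + r)
-68 + 63*N(9, -3) = -68 + 63*((-3 - 3)/(9 - 3)) = -68 + 63*(-6/6) = -68 + 63*((⅙)*(-6)) = -68 + 63*(-1) = -68 - 63 = -131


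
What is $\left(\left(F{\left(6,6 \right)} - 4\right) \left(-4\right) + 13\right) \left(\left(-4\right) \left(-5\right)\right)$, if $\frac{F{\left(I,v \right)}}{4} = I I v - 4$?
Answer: $-67260$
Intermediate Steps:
$F{\left(I,v \right)} = -16 + 4 v I^{2}$ ($F{\left(I,v \right)} = 4 \left(I I v - 4\right) = 4 \left(I^{2} v - 4\right) = 4 \left(v I^{2} - 4\right) = 4 \left(-4 + v I^{2}\right) = -16 + 4 v I^{2}$)
$\left(\left(F{\left(6,6 \right)} - 4\right) \left(-4\right) + 13\right) \left(\left(-4\right) \left(-5\right)\right) = \left(\left(\left(-16 + 4 \cdot 6 \cdot 6^{2}\right) - 4\right) \left(-4\right) + 13\right) \left(\left(-4\right) \left(-5\right)\right) = \left(\left(\left(-16 + 4 \cdot 6 \cdot 36\right) - 4\right) \left(-4\right) + 13\right) 20 = \left(\left(\left(-16 + 864\right) - 4\right) \left(-4\right) + 13\right) 20 = \left(\left(848 - 4\right) \left(-4\right) + 13\right) 20 = \left(844 \left(-4\right) + 13\right) 20 = \left(-3376 + 13\right) 20 = \left(-3363\right) 20 = -67260$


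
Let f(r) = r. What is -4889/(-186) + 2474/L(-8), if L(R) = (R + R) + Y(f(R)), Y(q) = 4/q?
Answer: -252997/2046 ≈ -123.65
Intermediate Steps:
L(R) = 2*R + 4/R (L(R) = (R + R) + 4/R = 2*R + 4/R)
-4889/(-186) + 2474/L(-8) = -4889/(-186) + 2474/(2*(-8) + 4/(-8)) = -4889*(-1/186) + 2474/(-16 + 4*(-⅛)) = 4889/186 + 2474/(-16 - ½) = 4889/186 + 2474/(-33/2) = 4889/186 + 2474*(-2/33) = 4889/186 - 4948/33 = -252997/2046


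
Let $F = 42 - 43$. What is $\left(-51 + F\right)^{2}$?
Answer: $2704$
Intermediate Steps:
$F = -1$ ($F = 42 - 43 = -1$)
$\left(-51 + F\right)^{2} = \left(-51 - 1\right)^{2} = \left(-52\right)^{2} = 2704$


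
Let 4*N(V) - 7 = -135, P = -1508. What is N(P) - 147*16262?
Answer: -2390546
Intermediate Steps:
N(V) = -32 (N(V) = 7/4 + (¼)*(-135) = 7/4 - 135/4 = -32)
N(P) - 147*16262 = -32 - 147*16262 = -32 - 1*2390514 = -32 - 2390514 = -2390546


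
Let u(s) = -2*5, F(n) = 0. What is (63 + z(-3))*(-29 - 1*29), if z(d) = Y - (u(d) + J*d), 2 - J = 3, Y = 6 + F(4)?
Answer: -4408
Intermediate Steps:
u(s) = -10
Y = 6 (Y = 6 + 0 = 6)
J = -1 (J = 2 - 1*3 = 2 - 3 = -1)
z(d) = 16 + d (z(d) = 6 - (-10 - d) = 6 + (10 + d) = 16 + d)
(63 + z(-3))*(-29 - 1*29) = (63 + (16 - 3))*(-29 - 1*29) = (63 + 13)*(-29 - 29) = 76*(-58) = -4408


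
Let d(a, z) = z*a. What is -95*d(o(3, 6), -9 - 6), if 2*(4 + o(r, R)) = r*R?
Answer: 7125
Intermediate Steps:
o(r, R) = -4 + R*r/2 (o(r, R) = -4 + (r*R)/2 = -4 + (R*r)/2 = -4 + R*r/2)
d(a, z) = a*z
-95*d(o(3, 6), -9 - 6) = -95*(-4 + (1/2)*6*3)*(-9 - 6) = -95*(-4 + 9)*(-15) = -475*(-15) = -95*(-75) = 7125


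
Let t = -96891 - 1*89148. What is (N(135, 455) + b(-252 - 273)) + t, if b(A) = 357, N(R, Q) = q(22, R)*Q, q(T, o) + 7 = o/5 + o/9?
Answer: -169757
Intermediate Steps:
q(T, o) = -7 + 14*o/45 (q(T, o) = -7 + (o/5 + o/9) = -7 + 14*o/45)
N(R, Q) = Q*(-7 + 14*R/45) (N(R, Q) = (-7 + 14*R/45)*Q = Q*(-7 + 14*R/45))
t = -186039 (t = -96891 - 89148 = -186039)
(N(135, 455) + b(-252 - 273)) + t = ((7/45)*455*(-45 + 2*135) + 357) - 186039 = ((7/45)*455*(-45 + 270) + 357) - 186039 = ((7/45)*455*225 + 357) - 186039 = (15925 + 357) - 186039 = 16282 - 186039 = -169757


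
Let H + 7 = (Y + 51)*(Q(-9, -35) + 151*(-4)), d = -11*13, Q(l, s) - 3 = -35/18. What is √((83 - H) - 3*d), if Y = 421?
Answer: √2565979/3 ≈ 533.96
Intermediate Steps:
Q(l, s) = 19/18 (Q(l, s) = 3 - 35/18 = 19/18)
d = -143
H = -2561371/9 (H = -7 + (421 + 51)*(19/18 + 151*(-4)) = -7 + 472*(19/18 - 604) = -7 + 472*(-10853/18) = -7 - 2561308/9 = -2561371/9 ≈ -2.8460e+5)
√((83 - H) - 3*d) = √((83 - 1*(-2561371/9)) - 3*(-143)) = √((83 + 2561371/9) + 429) = √(2562118/9 + 429) = √(2565979/9) = √2565979/3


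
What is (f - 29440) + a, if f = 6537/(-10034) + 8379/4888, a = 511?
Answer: -709402583169/24523096 ≈ -28928.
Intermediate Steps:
f = 26061015/24523096 (f = 6537*(-1/10034) + 8379*(1/4888) = -6537/10034 + 8379/4888 = 26061015/24523096 ≈ 1.0627)
(f - 29440) + a = (26061015/24523096 - 29440) + 511 = -721933885225/24523096 + 511 = -709402583169/24523096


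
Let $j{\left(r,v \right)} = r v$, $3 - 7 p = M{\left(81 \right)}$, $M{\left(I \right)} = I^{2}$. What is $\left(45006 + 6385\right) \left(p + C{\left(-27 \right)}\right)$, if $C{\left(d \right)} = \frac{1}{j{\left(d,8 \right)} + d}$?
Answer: $- \frac{81896748991}{1701} \approx -4.8146 \cdot 10^{7}$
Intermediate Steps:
$p = - \frac{6558}{7}$ ($p = \frac{3}{7} - \frac{81^{2}}{7} = \frac{3}{7} - \frac{6561}{7} = - \frac{6558}{7} \approx -936.86$)
$C{\left(d \right)} = \frac{1}{9 d}$ ($C{\left(d \right)} = \frac{1}{d 8 + d} = \frac{1}{8 d + d} = \frac{1}{9 d}$)
$\left(45006 + 6385\right) \left(p + C{\left(-27 \right)}\right) = \left(45006 + 6385\right) \left(- \frac{6558}{7} + \frac{1}{9 \left(-27\right)}\right) = 51391 \left(- \frac{6558}{7} + \frac{1}{9} \left(- \frac{1}{27}\right)\right) = 51391 \left(- \frac{6558}{7} - \frac{1}{243}\right) = 51391 \left(- \frac{1593601}{1701}\right) = - \frac{81896748991}{1701}$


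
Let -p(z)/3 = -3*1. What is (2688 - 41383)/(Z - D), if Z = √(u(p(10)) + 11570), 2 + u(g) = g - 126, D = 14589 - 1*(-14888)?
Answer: 1140612515/868882078 + 38695*√11451/868882078 ≈ 1.3175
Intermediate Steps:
D = 29477 (D = 14589 + 14888 = 29477)
p(z) = 9 (p(z) = -(-9) = -3*(-3) = 9)
u(g) = -128 + g (u(g) = -2 + (g - 126) = -2 + (-126 + g) = -128 + g)
Z = √11451 (Z = √((-128 + 9) + 11570) = √(-119 + 11570) = √11451 ≈ 107.01)
(2688 - 41383)/(Z - D) = (2688 - 41383)/(√11451 - 1*29477) = -38695/(√11451 - 29477) = -38695/(-29477 + √11451)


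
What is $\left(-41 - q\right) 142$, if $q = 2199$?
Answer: $-318080$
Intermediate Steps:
$\left(-41 - q\right) 142 = \left(-41 - 2199\right) 142 = \left(-2240\right) 142 = -318080$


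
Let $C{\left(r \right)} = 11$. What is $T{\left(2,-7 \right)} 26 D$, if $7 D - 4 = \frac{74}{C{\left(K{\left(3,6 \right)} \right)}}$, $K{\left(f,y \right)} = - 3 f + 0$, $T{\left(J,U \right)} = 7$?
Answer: $\frac{3068}{11} \approx 278.91$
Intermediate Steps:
$K{\left(f,y \right)} = - 3 f$
$D = \frac{118}{77}$ ($D = \frac{4}{7} + \frac{74 \cdot \frac{1}{11}}{7} = \frac{4}{7} + \frac{1}{7} \cdot \frac{74}{11} = \frac{4}{7} + \frac{74}{77} = \frac{118}{77} \approx 1.5325$)
$T{\left(2,-7 \right)} 26 D = 7 \cdot 26 \cdot \frac{118}{77} = 182 \cdot \frac{118}{77} = \frac{3068}{11}$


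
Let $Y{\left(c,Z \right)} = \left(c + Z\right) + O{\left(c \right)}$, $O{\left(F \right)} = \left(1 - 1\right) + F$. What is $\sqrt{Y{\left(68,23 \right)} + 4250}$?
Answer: $\sqrt{4409} \approx 66.4$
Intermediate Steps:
$O{\left(F \right)} = F$ ($O{\left(F \right)} = 0 + F = F$)
$Y{\left(c,Z \right)} = Z + 2 c$ ($Y{\left(c,Z \right)} = \left(c + Z\right) + c = \left(Z + c\right) + c = Z + 2 c$)
$\sqrt{Y{\left(68,23 \right)} + 4250} = \sqrt{\left(23 + 2 \cdot 68\right) + 4250} = \sqrt{\left(23 + 136\right) + 4250} = \sqrt{159 + 4250} = \sqrt{4409}$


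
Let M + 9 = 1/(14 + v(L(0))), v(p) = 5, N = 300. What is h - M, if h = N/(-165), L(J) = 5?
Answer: 1490/209 ≈ 7.1292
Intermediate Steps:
M = -170/19 (M = -9 + 1/(14 + 5) = -9 + 1/19 = -170/19 ≈ -8.9474)
h = -20/11 (h = 300/(-165) = 300*(-1/165) = -20/11 ≈ -1.8182)
h - M = -20/11 - 1*(-170/19) = -20/11 + 170/19 = 1490/209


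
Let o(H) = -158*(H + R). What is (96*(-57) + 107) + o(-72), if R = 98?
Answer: -9473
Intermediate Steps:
o(H) = -15484 - 158*H (o(H) = -158*(H + 98) = -158*(98 + H) = -15484 - 158*H)
(96*(-57) + 107) + o(-72) = (96*(-57) + 107) + (-15484 - 158*(-72)) = (-5472 + 107) + (-15484 + 11376) = -5365 - 4108 = -9473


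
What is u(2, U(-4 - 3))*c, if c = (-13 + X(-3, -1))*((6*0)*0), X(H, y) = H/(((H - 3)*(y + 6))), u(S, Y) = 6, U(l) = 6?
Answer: 0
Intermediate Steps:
X(H, y) = H/((-3 + H)*(6 + y)) (X(H, y) = H/(((-3 + H)*(6 + y))) = H*(1/((-3 + H)*(6 + y))) = H/((-3 + H)*(6 + y)))
c = 0 (c = (-13 - 3/(-18 - 3*(-1) + 6*(-3) - 3*(-1)))*((6*0)*0) = (-13 - 3/(-18 + 3 - 18 + 3))*(0*0) = (-13 - 3/(-30))*0 = (-13 - 3*(-1/30))*0 = (-13 + ⅒)*0 = -129/10*0 = 0)
u(2, U(-4 - 3))*c = 6*0 = 0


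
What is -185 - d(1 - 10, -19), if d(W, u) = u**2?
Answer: -546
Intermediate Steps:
-185 - d(1 - 10, -19) = -185 - 1*(-19)**2 = -185 - 1*361 = -185 - 361 = -546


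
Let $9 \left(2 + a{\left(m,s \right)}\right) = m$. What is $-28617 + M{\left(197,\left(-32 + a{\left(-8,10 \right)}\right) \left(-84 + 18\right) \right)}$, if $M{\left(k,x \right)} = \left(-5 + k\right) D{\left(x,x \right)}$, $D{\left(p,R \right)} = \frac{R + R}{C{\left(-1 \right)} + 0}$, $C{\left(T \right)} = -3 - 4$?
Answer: $- \frac{1084543}{7} \approx -1.5493 \cdot 10^{5}$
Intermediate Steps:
$C{\left(T \right)} = -7$ ($C{\left(T \right)} = -3 - 4 = -7$)
$a{\left(m,s \right)} = -2 + \frac{m}{9}$
$D{\left(p,R \right)} = - \frac{2 R}{7}$ ($D{\left(p,R \right)} = \frac{R + R}{-7 + 0} = \frac{2 R}{-7} = 2 R \left(- \frac{1}{7}\right) = - \frac{2 R}{7}$)
$M{\left(k,x \right)} = - \frac{2 x \left(-5 + k\right)}{7}$ ($M{\left(k,x \right)} = \left(-5 + k\right) \left(- \frac{2 x}{7}\right) = - \frac{2 x \left(-5 + k\right)}{7}$)
$-28617 + M{\left(197,\left(-32 + a{\left(-8,10 \right)}\right) \left(-84 + 18\right) \right)} = -28617 + \frac{2 \left(-32 + \left(-2 + \frac{1}{9} \left(-8\right)\right)\right) \left(-84 + 18\right) \left(5 - 197\right)}{7} = -28617 + \frac{2 \left(-32 - \frac{26}{9}\right) \left(-66\right) \left(5 - 197\right)}{7} = -28617 + \frac{2}{7} \left(-32 - \frac{26}{9}\right) \left(-66\right) \left(-192\right) = -28617 + \frac{2}{7} \left(\left(- \frac{314}{9}\right) \left(-66\right)\right) \left(-192\right) = -28617 + \frac{2}{7} \cdot \frac{6908}{3} \left(-192\right) = -28617 - \frac{884224}{7} = - \frac{1084543}{7}$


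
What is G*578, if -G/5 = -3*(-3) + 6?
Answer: -43350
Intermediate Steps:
G = -75 (G = -5*(-3*(-3) + 6) = -5*(9 + 6) = -5*15 = -75)
G*578 = -75*578 = -43350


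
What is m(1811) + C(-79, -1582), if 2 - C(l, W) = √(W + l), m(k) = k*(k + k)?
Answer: 6559444 - I*√1661 ≈ 6.5594e+6 - 40.755*I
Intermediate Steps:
m(k) = 2*k² (m(k) = k*(2*k) = 2*k²)
C(l, W) = 2 - √(W + l)
m(1811) + C(-79, -1582) = 2*1811² + (2 - √(-1582 - 79)) = 2*3279721 + (2 - √(-1661)) = 6559442 + (2 - I*√1661) = 6559444 - I*√1661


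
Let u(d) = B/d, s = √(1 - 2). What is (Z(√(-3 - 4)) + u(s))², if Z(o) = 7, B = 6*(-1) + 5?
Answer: (7 + I)² ≈ 48.0 + 14.0*I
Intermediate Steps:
s = I (s = √(-1) = I ≈ 1.0*I)
B = -1 (B = -6 + 5 = -1)
u(d) = -1/d
(Z(√(-3 - 4)) + u(s))² = (7 - 1/I)² = (7 - (-1)*I)² = (7 + I)²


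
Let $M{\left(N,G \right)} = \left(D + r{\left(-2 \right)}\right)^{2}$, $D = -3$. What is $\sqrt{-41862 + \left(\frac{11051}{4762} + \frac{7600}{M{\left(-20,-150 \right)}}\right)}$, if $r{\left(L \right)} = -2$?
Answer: $\frac{i \sqrt{942343346490}}{4762} \approx 203.85 i$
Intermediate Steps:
$M{\left(N,G \right)} = 25$ ($M{\left(N,G \right)} = \left(-3 - 2\right)^{2} = \left(-5\right)^{2} = 25$)
$\sqrt{-41862 + \left(\frac{11051}{4762} + \frac{7600}{M{\left(-20,-150 \right)}}\right)} = \sqrt{-41862 + \left(\frac{11051}{4762} + \frac{7600}{25}\right)} = \sqrt{-41862 + \left(11051 \cdot \frac{1}{4762} + 7600 \cdot \frac{1}{25}\right)} = \sqrt{-41862 + \left(\frac{11051}{4762} + 304\right)} = \sqrt{-41862 + \frac{1458699}{4762}} = \sqrt{- \frac{197888145}{4762}} = \frac{i \sqrt{942343346490}}{4762}$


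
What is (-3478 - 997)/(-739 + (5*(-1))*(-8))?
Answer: 4475/699 ≈ 6.4020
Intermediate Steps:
(-3478 - 997)/(-739 + (5*(-1))*(-8)) = -4475/(-739 - 5*(-8)) = -4475/(-739 + 40) = -4475/(-699) = -4475*(-1/699) = 4475/699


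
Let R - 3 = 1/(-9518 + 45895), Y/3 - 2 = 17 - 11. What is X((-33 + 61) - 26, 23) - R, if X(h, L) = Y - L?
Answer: -72755/36377 ≈ -2.0000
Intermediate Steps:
Y = 24 (Y = 6 + 3*(17 - 11) = 6 + 3*6 = 6 + 18 = 24)
X(h, L) = 24 - L
R = 109132/36377 (R = 3 + 1/(-9518 + 45895) = 3 + 1/36377 = 109132/36377 ≈ 3.0000)
X((-33 + 61) - 26, 23) - R = (24 - 1*23) - 1*109132/36377 = (24 - 23) - 109132/36377 = 1 - 109132/36377 = -72755/36377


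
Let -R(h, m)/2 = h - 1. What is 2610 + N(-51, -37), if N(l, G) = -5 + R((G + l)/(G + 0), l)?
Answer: 96283/37 ≈ 2602.2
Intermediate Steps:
R(h, m) = 2 - 2*h (R(h, m) = -2*(h - 1) = -2*(-1 + h) = 2 - 2*h)
N(l, G) = -3 - 2*(G + l)/G (N(l, G) = -5 + (2 - 2*(G + l)/(G + 0)) = -5 + (2 - 2*(G + l)/G) = -3 - 2*(G + l)/G)
2610 + N(-51, -37) = 2610 + (-5 - 2*(-51)/(-37)) = 2610 + (-5 - 2*(-51)*(-1/37)) = 2610 + (-5 - 102/37) = 2610 - 287/37 = 96283/37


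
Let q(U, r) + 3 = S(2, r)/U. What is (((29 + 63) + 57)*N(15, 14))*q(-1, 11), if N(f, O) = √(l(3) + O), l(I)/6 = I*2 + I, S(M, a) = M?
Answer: -1490*√17 ≈ -6143.4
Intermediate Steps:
l(I) = 18*I (l(I) = 6*(I*2 + I) = 6*(2*I + I) = 6*(3*I) = 18*I)
q(U, r) = -3 + 2/U
N(f, O) = √(54 + O) (N(f, O) = √(18*3 + O) = √(54 + O))
(((29 + 63) + 57)*N(15, 14))*q(-1, 11) = (((29 + 63) + 57)*√(54 + 14))*(-3 + 2/(-1)) = ((92 + 57)*√68)*(-3 + 2*(-1)) = (149*(2*√17))*(-3 - 2) = (298*√17)*(-5) = -1490*√17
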